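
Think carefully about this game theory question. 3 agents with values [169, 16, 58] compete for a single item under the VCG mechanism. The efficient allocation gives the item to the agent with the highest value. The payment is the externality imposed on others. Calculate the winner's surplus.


Step 1: The winner is the agent with the highest value: agent 0 with value 169
Step 2: Values of other agents: [16, 58]
Step 3: VCG payment = max of others' values = 58
Step 4: Surplus = 169 - 58 = 111

111


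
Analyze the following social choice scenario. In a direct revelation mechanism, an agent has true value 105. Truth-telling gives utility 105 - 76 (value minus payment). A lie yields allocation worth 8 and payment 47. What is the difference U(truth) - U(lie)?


Step 1: U(truth) = value - payment = 105 - 76 = 29
Step 2: U(lie) = allocation - payment = 8 - 47 = -39
Step 3: IC gap = 29 - (-39) = 68

68


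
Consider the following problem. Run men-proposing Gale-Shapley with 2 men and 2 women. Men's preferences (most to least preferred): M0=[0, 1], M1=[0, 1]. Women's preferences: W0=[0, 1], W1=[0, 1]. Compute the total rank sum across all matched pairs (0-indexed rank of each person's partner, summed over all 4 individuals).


Step 1: Run Gale-Shapley (men propose, women hold best offer):
  M0 proposes to W0; she accepts
  M1 proposes to W0; rejected
  M1 proposes to W1; she accepts
Step 2: Final matching: W0-M0, W1-M1
Step 3: 0-indexed ranks (man's rank of his match, then woman's): 0 + 0 + 1 + 1
Step 4: Total rank sum = 2

2


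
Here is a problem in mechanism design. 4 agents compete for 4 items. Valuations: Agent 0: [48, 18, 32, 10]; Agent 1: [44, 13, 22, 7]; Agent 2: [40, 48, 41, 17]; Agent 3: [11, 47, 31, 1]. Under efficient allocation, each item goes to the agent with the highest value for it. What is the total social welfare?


Step 1: For each item, find the maximum value among all agents.
Step 2: Item 0 -> Agent 0 (value 48)
Step 3: Item 1 -> Agent 2 (value 48)
Step 4: Item 2 -> Agent 2 (value 41)
Step 5: Item 3 -> Agent 2 (value 17)
Step 6: Total welfare = 48 + 48 + 41 + 17 = 154

154


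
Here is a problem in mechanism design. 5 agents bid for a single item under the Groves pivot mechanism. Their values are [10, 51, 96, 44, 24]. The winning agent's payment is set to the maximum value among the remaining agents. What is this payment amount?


Step 1: The efficient winner is agent 2 with value 96
Step 2: Other agents' values: [10, 51, 44, 24]
Step 3: Pivot payment = max(others) = 51
Step 4: The winner pays 51

51


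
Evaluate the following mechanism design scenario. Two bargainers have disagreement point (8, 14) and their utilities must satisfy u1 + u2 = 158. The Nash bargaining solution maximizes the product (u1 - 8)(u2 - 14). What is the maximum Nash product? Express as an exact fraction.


Step 1: The Nash solution splits surplus symmetrically above the disagreement point
Step 2: u1 = (total + d1 - d2)/2 = (158 + 8 - 14)/2 = 76
Step 3: u2 = (total - d1 + d2)/2 = (158 - 8 + 14)/2 = 82
Step 4: Nash product = (76 - 8) * (82 - 14)
Step 5: = 68 * 68 = 4624

4624


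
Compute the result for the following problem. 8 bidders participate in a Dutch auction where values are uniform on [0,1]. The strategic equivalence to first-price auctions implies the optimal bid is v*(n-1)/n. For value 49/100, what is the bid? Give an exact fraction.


Step 1: Dutch auctions are strategically equivalent to first-price auctions
Step 2: The equilibrium bid is b(v) = v*(n-1)/n
Step 3: b = 49/100 * 7/8
Step 4: b = 343/800

343/800


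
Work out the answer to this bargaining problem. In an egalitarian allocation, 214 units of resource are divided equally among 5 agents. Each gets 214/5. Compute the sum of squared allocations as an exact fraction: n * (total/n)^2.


Step 1: Each agent's share = 214/5
Step 2: Square of each share = (214/5)^2 = 45796/25
Step 3: Sum of squares = 5 * 45796/25 = 45796/5

45796/5


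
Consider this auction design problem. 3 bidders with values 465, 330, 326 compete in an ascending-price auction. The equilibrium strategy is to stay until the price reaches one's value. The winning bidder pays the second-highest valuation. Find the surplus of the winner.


Step 1: Identify the highest value: 465
Step 2: Identify the second-highest value: 330
Step 3: The final price = second-highest value = 330
Step 4: Surplus = 465 - 330 = 135

135


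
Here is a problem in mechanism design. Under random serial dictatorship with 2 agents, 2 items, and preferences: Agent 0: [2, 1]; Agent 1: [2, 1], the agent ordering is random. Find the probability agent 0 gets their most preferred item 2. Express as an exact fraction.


Step 1: Agent 0 wants item 2
Step 2: There are 2 possible orderings of agents
Step 3: In 1 orderings, agent 0 gets item 2
Step 4: Probability = 1/2

1/2


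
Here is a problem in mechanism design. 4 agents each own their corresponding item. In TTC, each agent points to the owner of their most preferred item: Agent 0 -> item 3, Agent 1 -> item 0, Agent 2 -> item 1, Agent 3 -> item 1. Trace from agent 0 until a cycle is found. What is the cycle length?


Step 1: Trace the pointer graph from agent 0: 0 -> 3 -> 1 -> 0
Step 2: A cycle is detected when we revisit agent 0
Step 3: The cycle is: 0 -> 3 -> 1 -> 0
Step 4: Cycle length = 3

3


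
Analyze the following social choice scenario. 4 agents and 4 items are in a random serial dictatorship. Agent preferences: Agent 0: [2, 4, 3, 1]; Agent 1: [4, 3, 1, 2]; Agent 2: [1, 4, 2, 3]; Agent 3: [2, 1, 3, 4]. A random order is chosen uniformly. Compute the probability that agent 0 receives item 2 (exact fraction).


Step 1: Agent 0 wants item 2
Step 2: There are 24 possible orderings of agents
Step 3: In 12 orderings, agent 0 gets item 2
Step 4: Probability = 12/24 = 1/2

1/2


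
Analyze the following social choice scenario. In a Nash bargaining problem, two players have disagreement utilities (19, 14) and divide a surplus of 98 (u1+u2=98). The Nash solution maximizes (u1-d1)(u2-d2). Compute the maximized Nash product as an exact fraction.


Step 1: The Nash solution splits surplus symmetrically above the disagreement point
Step 2: u1 = (total + d1 - d2)/2 = (98 + 19 - 14)/2 = 103/2
Step 3: u2 = (total - d1 + d2)/2 = (98 - 19 + 14)/2 = 93/2
Step 4: Nash product = (103/2 - 19) * (93/2 - 14)
Step 5: = 65/2 * 65/2 = 4225/4

4225/4


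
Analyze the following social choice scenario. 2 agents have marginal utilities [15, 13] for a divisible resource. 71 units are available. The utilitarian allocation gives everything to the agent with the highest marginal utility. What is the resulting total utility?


Step 1: The marginal utilities are [15, 13]
Step 2: The highest marginal utility is 15
Step 3: All 71 units go to that agent
Step 4: Total utility = 15 * 71 = 1065

1065


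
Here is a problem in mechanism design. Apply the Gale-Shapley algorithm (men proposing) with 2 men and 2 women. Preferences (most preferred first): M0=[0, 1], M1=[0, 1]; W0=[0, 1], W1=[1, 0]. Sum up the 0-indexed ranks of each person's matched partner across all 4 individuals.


Step 1: Run Gale-Shapley (men propose, women hold best offer):
  M0 proposes to W0; she accepts
  M1 proposes to W0; rejected
  M1 proposes to W1; she accepts
Step 2: Final matching: W0-M0, W1-M1
Step 3: 0-indexed ranks (man's rank of his match, then woman's): 0 + 0 + 1 + 0
Step 4: Total rank sum = 1

1


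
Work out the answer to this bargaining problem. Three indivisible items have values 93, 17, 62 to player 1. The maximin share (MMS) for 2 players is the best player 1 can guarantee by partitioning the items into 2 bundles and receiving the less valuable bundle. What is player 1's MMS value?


Step 1: Item values = 93, 17, 62
Step 2: Enumerate all 2-bundle partitions and take the smaller bundle:
  Partition 1: {93} vs {17,62} -> bundles 93, 79; min = 79
  Partition 2: {17} vs {93,62} -> bundles 17, 155; min = 17
  Partition 3: {62} vs {93,17} -> bundles 62, 110; min = 62
Step 3: MMS = max(79, 17, 62) = 79

79


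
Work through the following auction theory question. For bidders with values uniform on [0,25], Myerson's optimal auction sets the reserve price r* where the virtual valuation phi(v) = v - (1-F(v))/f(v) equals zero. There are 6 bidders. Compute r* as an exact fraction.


Step 1: For U[0,25], F(v) = v/25 and f(v) = 1/25
Step 2: phi(v) = v - (1 - v/25)/(1/25) = v - (25 - v) = 2v - 25
Step 3: Set phi(r*) = 0: 2r* - 25 = 0
Step 4: r* = 25/2 (the number of bidders n = 6 does not enter)

25/2


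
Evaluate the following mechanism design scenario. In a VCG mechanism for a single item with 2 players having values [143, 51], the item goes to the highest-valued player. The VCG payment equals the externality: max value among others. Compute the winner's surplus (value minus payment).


Step 1: The winner is the agent with the highest value: agent 0 with value 143
Step 2: Values of other agents: [51]
Step 3: VCG payment = max of others' values = 51
Step 4: Surplus = 143 - 51 = 92

92


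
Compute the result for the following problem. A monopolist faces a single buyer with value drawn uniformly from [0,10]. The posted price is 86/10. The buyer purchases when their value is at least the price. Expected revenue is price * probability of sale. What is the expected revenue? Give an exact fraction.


Step 1: Posted price r = 43/5, value support [0,10]
Step 2: P(v >= r) = (10 - 43/5)/10 = 7/50
Step 3: Expected revenue = r * P(v >= r) = 43/5 * 7/50
Step 4: Revenue = 301/250

301/250


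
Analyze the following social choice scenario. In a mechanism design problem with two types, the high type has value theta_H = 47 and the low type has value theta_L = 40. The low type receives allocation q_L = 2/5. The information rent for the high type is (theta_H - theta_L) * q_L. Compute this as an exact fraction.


Step 1: theta_H - theta_L = 47 - 40 = 7
Step 2: Information rent = (theta_H - theta_L) * q_L
Step 3: = 7 * 2/5
Step 4: = 14/5

14/5


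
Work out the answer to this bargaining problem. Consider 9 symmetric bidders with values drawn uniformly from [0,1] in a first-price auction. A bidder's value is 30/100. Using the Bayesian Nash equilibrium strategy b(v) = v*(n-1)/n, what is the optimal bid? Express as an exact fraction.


Step 1: The symmetric BNE bidding function is b(v) = v * (n-1) / n
Step 2: Substitute v = 3/10 and n = 9
Step 3: b = 3/10 * 8/9
Step 4: b = 4/15

4/15


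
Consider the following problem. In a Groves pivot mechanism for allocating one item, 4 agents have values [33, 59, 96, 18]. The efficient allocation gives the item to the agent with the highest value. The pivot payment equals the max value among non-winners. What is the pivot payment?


Step 1: The efficient winner is agent 2 with value 96
Step 2: Other agents' values: [33, 59, 18]
Step 3: Pivot payment = max(others) = 59
Step 4: The winner pays 59

59


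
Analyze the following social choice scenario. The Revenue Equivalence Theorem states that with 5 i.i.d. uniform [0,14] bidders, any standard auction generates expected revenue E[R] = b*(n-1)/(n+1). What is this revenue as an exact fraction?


Step 1: By Revenue Equivalence, expected revenue = b*(n-1)/(n+1)
Step 2: Substituting n = 5, b = 14
Step 3: Revenue = 14*(5-1)/(5+1) = 14*4/6
Step 4: Revenue = 56/6 = 28/3

28/3


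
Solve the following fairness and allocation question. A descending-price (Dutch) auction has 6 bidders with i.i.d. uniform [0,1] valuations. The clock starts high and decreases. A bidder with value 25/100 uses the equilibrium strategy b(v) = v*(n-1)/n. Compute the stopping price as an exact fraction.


Step 1: Dutch auctions are strategically equivalent to first-price auctions
Step 2: The equilibrium bid is b(v) = v*(n-1)/n
Step 3: b = 1/4 * 5/6
Step 4: b = 5/24

5/24


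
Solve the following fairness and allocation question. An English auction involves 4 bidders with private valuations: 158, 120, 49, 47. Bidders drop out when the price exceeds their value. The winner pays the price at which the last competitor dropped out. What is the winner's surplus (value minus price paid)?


Step 1: Identify the highest value: 158
Step 2: Identify the second-highest value: 120
Step 3: The final price = second-highest value = 120
Step 4: Surplus = 158 - 120 = 38

38


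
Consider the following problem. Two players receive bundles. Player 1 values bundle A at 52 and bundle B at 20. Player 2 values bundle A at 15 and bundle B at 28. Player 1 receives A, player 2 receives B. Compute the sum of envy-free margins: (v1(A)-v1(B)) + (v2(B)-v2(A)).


Step 1: Player 1's margin = v1(A) - v1(B) = 52 - 20 = 32
Step 2: Player 2's margin = v2(B) - v2(A) = 28 - 15 = 13
Step 3: Total margin = 32 + 13 = 45

45


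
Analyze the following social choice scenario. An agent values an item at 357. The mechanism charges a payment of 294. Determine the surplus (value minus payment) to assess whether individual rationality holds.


Step 1: Surplus = value - payment = 357 - 294 = 63
Step 2: IR is satisfied (surplus >= 0)

63


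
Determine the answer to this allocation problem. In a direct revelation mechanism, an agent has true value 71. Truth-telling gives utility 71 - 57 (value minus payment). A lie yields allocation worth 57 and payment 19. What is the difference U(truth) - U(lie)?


Step 1: U(truth) = value - payment = 71 - 57 = 14
Step 2: U(lie) = allocation - payment = 57 - 19 = 38
Step 3: IC gap = 14 - 38 = -24

-24


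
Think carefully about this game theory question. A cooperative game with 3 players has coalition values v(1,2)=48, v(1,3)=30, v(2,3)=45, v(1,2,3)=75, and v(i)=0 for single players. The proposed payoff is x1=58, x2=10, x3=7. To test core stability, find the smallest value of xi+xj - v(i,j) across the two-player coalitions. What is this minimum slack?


Step 1: Slack for coalition (1,2): x1+x2 - v12 = 68 - 48 = 20
Step 2: Slack for coalition (1,3): x1+x3 - v13 = 65 - 30 = 35
Step 3: Slack for coalition (2,3): x2+x3 - v23 = 17 - 45 = -28
Step 4: Minimum slack = min(20, 35, -28) = -28, attained by (2,3); coalition (2,3) can block (slack < 0), so the allocation is not in the core

-28


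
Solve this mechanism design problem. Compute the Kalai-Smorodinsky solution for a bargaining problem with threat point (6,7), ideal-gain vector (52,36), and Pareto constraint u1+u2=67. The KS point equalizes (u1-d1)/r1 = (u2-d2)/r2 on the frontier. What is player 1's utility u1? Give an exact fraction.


Step 1: At the KS point, (u1-d1)/r1 = (u2-d2)/r2 = t and u1+u2 = 67
Step 2: u1 = d1 + r1*t and u2 = d2 + r2*t, so (d1 + r1*t) + (d2 + r2*t) = 67
Step 3: t = (67 - 6 - 7)/(52 + 36) = 54/88 = 27/44
Step 4: u1 = d1 + r1*t = 6 + 52 * 27/44 = 417/11
Step 5: (Check: u2 = d2 + r2*t = 320/11; u1+u2 = 417/11 + 320/11 = 67, on the frontier.)

417/11


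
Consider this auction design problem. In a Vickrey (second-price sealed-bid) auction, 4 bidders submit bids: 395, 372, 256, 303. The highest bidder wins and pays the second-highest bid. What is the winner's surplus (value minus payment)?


Step 1: Sort bids in descending order: 395, 372, 303, 256
Step 2: The winning bid is the highest: 395
Step 3: The payment equals the second-highest bid: 372
Step 4: Surplus = winner's bid - payment = 395 - 372 = 23

23


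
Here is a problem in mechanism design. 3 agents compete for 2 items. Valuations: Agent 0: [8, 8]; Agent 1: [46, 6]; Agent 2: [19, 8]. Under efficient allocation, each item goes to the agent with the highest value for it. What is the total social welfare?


Step 1: For each item, find the maximum value among all agents.
Step 2: Item 0 -> Agent 1 (value 46)
Step 3: Item 1 -> Agent 0 (value 8)
Step 4: Total welfare = 46 + 8 = 54

54


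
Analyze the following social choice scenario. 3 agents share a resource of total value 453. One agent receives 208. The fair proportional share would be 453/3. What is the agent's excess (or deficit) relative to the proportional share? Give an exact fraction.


Step 1: Proportional share = 453/3 = 151
Step 2: Agent's actual allocation = 208
Step 3: Excess = 208 - 151 = 57

57


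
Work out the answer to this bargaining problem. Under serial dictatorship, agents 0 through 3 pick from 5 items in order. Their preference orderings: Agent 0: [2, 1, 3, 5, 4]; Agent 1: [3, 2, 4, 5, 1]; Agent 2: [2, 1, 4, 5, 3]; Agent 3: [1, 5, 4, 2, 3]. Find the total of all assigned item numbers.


Step 1: Agent 0 picks item 2
Step 2: Agent 1 picks item 3
Step 3: Agent 2 picks item 1
Step 4: Agent 3 picks item 5
Step 5: Sum = 2 + 3 + 1 + 5 = 11

11


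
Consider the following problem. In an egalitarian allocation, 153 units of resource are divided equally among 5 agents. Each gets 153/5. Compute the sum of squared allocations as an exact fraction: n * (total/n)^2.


Step 1: Each agent's share = 153/5
Step 2: Square of each share = (153/5)^2 = 23409/25
Step 3: Sum of squares = 5 * 23409/25 = 23409/5

23409/5


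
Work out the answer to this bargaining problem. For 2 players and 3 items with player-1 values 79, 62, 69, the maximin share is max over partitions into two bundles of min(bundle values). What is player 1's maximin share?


Step 1: Item values = 79, 62, 69
Step 2: Enumerate all 2-bundle partitions and take the smaller bundle:
  Partition 1: {79} vs {62,69} -> bundles 79, 131; min = 79
  Partition 2: {62} vs {79,69} -> bundles 62, 148; min = 62
  Partition 3: {69} vs {79,62} -> bundles 69, 141; min = 69
Step 3: MMS = max(79, 62, 69) = 79

79


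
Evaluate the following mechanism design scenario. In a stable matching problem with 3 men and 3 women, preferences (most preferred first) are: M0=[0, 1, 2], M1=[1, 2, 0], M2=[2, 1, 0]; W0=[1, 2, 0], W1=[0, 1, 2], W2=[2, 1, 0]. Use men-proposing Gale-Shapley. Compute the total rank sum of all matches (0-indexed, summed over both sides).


Step 1: Run Gale-Shapley (men propose, women hold best offer):
  M0 proposes to W0; she accepts
  M1 proposes to W1; she accepts
  M2 proposes to W2; she accepts
Step 2: Final matching: W0-M0, W1-M1, W2-M2
Step 3: 0-indexed ranks (man's rank of his match, then woman's): 0 + 2 + 0 + 1 + 0 + 0
Step 4: Total rank sum = 3

3


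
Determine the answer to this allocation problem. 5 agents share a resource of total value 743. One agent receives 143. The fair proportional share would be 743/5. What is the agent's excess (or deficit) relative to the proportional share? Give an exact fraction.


Step 1: Proportional share = 743/5
Step 2: Agent's actual allocation = 143
Step 3: Excess = 143 - 743/5 = -28/5

-28/5


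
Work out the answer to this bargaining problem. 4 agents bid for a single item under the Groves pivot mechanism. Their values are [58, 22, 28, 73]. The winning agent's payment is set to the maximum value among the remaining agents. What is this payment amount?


Step 1: The efficient winner is agent 3 with value 73
Step 2: Other agents' values: [58, 22, 28]
Step 3: Pivot payment = max(others) = 58
Step 4: The winner pays 58

58


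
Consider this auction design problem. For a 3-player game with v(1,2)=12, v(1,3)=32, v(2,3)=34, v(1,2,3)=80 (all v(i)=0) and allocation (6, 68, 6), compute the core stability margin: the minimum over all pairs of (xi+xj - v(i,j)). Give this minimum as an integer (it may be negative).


Step 1: Slack for coalition (1,2): x1+x2 - v12 = 74 - 12 = 62
Step 2: Slack for coalition (1,3): x1+x3 - v13 = 12 - 32 = -20
Step 3: Slack for coalition (2,3): x2+x3 - v23 = 74 - 34 = 40
Step 4: Minimum slack = min(62, -20, 40) = -20, attained by (1,3); coalition (1,3) can block (slack < 0), so the allocation is not in the core

-20


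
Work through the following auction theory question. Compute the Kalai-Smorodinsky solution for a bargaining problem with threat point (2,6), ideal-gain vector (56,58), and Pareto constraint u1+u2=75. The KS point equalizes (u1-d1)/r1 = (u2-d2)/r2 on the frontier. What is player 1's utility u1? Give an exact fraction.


Step 1: At the KS point, (u1-d1)/r1 = (u2-d2)/r2 = t and u1+u2 = 75
Step 2: u1 = d1 + r1*t and u2 = d2 + r2*t, so (d1 + r1*t) + (d2 + r2*t) = 75
Step 3: t = (75 - 2 - 6)/(56 + 58) = 67/114
Step 4: u1 = d1 + r1*t = 2 + 56 * 67/114 = 1990/57
Step 5: (Check: u2 = d2 + r2*t = 2285/57; u1+u2 = 1990/57 + 2285/57 = 75, on the frontier.)

1990/57


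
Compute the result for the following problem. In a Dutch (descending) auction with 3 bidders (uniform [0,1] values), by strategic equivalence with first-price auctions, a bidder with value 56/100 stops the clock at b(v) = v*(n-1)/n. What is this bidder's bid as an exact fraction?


Step 1: Dutch auctions are strategically equivalent to first-price auctions
Step 2: The equilibrium bid is b(v) = v*(n-1)/n
Step 3: b = 14/25 * 2/3
Step 4: b = 28/75

28/75


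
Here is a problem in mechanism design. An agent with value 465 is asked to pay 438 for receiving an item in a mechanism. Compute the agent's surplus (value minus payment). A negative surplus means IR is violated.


Step 1: Surplus = value - payment = 465 - 438 = 27
Step 2: IR is satisfied (surplus >= 0)

27


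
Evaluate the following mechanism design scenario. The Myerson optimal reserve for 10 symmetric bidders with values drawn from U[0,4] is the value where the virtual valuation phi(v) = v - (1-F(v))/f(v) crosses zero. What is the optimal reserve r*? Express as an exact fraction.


Step 1: For U[0,4], F(v) = v/4 and f(v) = 1/4
Step 2: phi(v) = v - (1 - v/4)/(1/4) = v - (4 - v) = 2v - 4
Step 3: Set phi(r*) = 0: 2r* - 4 = 0
Step 4: r* = 4/2 = 2 (the number of bidders n = 10 does not enter)

2


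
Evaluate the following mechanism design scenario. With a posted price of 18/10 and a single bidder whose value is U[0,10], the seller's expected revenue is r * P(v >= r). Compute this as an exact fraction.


Step 1: Posted price r = 9/5, value support [0,10]
Step 2: P(v >= r) = (10 - 9/5)/10 = 41/50
Step 3: Expected revenue = r * P(v >= r) = 9/5 * 41/50
Step 4: Revenue = 369/250

369/250


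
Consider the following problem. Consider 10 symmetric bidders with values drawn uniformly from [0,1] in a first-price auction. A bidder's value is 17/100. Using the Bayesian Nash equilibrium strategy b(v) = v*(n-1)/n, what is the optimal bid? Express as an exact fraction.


Step 1: The symmetric BNE bidding function is b(v) = v * (n-1) / n
Step 2: Substitute v = 17/100 and n = 10
Step 3: b = 17/100 * 9/10
Step 4: b = 153/1000

153/1000


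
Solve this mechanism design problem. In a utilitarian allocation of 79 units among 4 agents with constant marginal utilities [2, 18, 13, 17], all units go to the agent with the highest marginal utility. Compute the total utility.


Step 1: The marginal utilities are [2, 18, 13, 17]
Step 2: The highest marginal utility is 18
Step 3: All 79 units go to that agent
Step 4: Total utility = 18 * 79 = 1422

1422


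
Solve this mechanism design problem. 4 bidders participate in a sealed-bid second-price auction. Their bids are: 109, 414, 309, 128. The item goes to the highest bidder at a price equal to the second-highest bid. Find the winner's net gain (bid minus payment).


Step 1: Sort bids in descending order: 414, 309, 128, 109
Step 2: The winning bid is the highest: 414
Step 3: The payment equals the second-highest bid: 309
Step 4: Surplus = winner's bid - payment = 414 - 309 = 105

105


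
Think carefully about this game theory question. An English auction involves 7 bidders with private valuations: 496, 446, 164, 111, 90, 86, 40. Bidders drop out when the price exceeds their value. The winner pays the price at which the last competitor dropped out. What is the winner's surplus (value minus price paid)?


Step 1: Identify the highest value: 496
Step 2: Identify the second-highest value: 446
Step 3: The final price = second-highest value = 446
Step 4: Surplus = 496 - 446 = 50

50


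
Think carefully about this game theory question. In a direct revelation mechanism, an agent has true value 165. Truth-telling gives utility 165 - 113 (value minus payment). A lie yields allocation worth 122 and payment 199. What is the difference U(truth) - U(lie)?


Step 1: U(truth) = value - payment = 165 - 113 = 52
Step 2: U(lie) = allocation - payment = 122 - 199 = -77
Step 3: IC gap = 52 - (-77) = 129

129


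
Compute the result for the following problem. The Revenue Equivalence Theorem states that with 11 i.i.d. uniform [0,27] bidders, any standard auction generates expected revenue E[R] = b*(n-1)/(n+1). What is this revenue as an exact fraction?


Step 1: By Revenue Equivalence, expected revenue = b*(n-1)/(n+1)
Step 2: Substituting n = 11, b = 27
Step 3: Revenue = 27*(11-1)/(11+1) = 27*10/12
Step 4: Revenue = 270/12 = 45/2

45/2


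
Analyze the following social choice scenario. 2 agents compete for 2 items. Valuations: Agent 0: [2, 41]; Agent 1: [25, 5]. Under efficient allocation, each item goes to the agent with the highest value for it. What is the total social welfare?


Step 1: For each item, find the maximum value among all agents.
Step 2: Item 0 -> Agent 1 (value 25)
Step 3: Item 1 -> Agent 0 (value 41)
Step 4: Total welfare = 25 + 41 = 66

66


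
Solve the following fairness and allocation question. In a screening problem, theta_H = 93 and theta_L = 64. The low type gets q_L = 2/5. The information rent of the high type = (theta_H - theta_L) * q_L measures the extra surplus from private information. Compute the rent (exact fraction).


Step 1: theta_H - theta_L = 93 - 64 = 29
Step 2: Information rent = (theta_H - theta_L) * q_L
Step 3: = 29 * 2/5
Step 4: = 58/5

58/5


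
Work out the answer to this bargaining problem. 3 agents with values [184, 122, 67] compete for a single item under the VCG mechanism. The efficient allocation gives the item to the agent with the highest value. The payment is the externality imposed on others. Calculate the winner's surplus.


Step 1: The winner is the agent with the highest value: agent 0 with value 184
Step 2: Values of other agents: [122, 67]
Step 3: VCG payment = max of others' values = 122
Step 4: Surplus = 184 - 122 = 62

62


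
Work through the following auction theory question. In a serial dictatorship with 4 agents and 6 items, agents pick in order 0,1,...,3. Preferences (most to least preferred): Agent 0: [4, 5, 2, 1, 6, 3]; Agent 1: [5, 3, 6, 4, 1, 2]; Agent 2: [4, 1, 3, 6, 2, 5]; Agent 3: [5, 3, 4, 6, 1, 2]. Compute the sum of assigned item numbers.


Step 1: Agent 0 picks item 4
Step 2: Agent 1 picks item 5
Step 3: Agent 2 picks item 1
Step 4: Agent 3 picks item 3
Step 5: Sum = 4 + 5 + 1 + 3 = 13

13


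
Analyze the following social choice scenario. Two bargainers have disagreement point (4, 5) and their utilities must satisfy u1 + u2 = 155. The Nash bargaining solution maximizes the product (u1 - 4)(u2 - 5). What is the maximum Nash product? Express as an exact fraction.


Step 1: The Nash solution splits surplus symmetrically above the disagreement point
Step 2: u1 = (total + d1 - d2)/2 = (155 + 4 - 5)/2 = 77
Step 3: u2 = (total - d1 + d2)/2 = (155 - 4 + 5)/2 = 78
Step 4: Nash product = (77 - 4) * (78 - 5)
Step 5: = 73 * 73 = 5329

5329


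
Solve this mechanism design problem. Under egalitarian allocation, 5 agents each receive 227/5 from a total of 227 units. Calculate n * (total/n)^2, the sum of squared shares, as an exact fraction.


Step 1: Each agent's share = 227/5
Step 2: Square of each share = (227/5)^2 = 51529/25
Step 3: Sum of squares = 5 * 51529/25 = 51529/5

51529/5


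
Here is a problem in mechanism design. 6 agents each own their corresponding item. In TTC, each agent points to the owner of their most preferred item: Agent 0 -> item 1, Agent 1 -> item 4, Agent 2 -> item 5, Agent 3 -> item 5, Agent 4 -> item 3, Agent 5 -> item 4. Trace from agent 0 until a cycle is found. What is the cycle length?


Step 1: Trace the pointer graph from agent 0: 0 -> 1 -> 4 -> 3 -> 5 -> 4
Step 2: A cycle is detected when we revisit agent 4
Step 3: The cycle is: 4 -> 3 -> 5 -> 4
Step 4: Cycle length = 3

3


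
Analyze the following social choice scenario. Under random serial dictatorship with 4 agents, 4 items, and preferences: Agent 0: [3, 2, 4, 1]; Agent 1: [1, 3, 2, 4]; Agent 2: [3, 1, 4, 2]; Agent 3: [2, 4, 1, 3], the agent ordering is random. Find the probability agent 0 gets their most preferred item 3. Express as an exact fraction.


Step 1: Agent 0 wants item 3
Step 2: There are 24 possible orderings of agents
Step 3: In 12 orderings, agent 0 gets item 3
Step 4: Probability = 12/24 = 1/2

1/2


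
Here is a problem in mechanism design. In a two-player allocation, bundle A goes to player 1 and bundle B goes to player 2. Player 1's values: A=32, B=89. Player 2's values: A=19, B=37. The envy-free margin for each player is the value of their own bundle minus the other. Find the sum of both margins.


Step 1: Player 1's margin = v1(A) - v1(B) = 32 - 89 = -57
Step 2: Player 2's margin = v2(B) - v2(A) = 37 - 19 = 18
Step 3: Total margin = -57 + 18 = -39

-39


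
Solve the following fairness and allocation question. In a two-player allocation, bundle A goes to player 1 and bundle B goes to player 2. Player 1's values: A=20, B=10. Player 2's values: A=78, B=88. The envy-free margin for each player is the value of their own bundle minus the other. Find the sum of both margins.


Step 1: Player 1's margin = v1(A) - v1(B) = 20 - 10 = 10
Step 2: Player 2's margin = v2(B) - v2(A) = 88 - 78 = 10
Step 3: Total margin = 10 + 10 = 20

20


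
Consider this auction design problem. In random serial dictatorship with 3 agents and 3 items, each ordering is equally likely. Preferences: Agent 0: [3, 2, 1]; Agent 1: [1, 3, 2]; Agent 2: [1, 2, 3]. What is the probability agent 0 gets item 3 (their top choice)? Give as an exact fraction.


Step 1: Agent 0 wants item 3
Step 2: There are 6 possible orderings of agents
Step 3: In 5 orderings, agent 0 gets item 3
Step 4: Probability = 5/6

5/6


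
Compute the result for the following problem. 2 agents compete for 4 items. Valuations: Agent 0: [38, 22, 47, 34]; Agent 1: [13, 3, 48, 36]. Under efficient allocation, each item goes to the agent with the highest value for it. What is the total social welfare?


Step 1: For each item, find the maximum value among all agents.
Step 2: Item 0 -> Agent 0 (value 38)
Step 3: Item 1 -> Agent 0 (value 22)
Step 4: Item 2 -> Agent 1 (value 48)
Step 5: Item 3 -> Agent 1 (value 36)
Step 6: Total welfare = 38 + 22 + 48 + 36 = 144

144


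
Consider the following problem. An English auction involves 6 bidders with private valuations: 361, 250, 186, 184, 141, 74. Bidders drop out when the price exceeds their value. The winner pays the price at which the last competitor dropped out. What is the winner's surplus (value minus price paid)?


Step 1: Identify the highest value: 361
Step 2: Identify the second-highest value: 250
Step 3: The final price = second-highest value = 250
Step 4: Surplus = 361 - 250 = 111

111


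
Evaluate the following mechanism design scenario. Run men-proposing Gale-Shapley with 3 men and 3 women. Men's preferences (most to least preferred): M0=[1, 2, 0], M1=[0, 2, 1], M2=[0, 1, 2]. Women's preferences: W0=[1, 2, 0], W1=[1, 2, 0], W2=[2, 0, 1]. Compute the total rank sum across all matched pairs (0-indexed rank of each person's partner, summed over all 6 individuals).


Step 1: Run Gale-Shapley (men propose, women hold best offer):
  M0 proposes to W1; she accepts
  M1 proposes to W0; she accepts
  M2 proposes to W0; rejected
  M2 proposes to W1; she switches from M0
  M0 proposes to W2; she accepts
Step 2: Final matching: W0-M1, W1-M2, W2-M0
Step 3: 0-indexed ranks (man's rank of his match, then woman's): 0 + 0 + 1 + 1 + 1 + 1
Step 4: Total rank sum = 4

4


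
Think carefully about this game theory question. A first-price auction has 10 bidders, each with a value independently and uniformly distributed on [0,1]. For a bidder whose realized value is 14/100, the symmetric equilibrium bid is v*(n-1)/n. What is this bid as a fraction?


Step 1: The symmetric BNE bidding function is b(v) = v * (n-1) / n
Step 2: Substitute v = 7/50 and n = 10
Step 3: b = 7/50 * 9/10
Step 4: b = 63/500

63/500


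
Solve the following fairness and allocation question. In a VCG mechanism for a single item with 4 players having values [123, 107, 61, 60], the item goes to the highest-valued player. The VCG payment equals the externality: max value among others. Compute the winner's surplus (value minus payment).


Step 1: The winner is the agent with the highest value: agent 0 with value 123
Step 2: Values of other agents: [107, 61, 60]
Step 3: VCG payment = max of others' values = 107
Step 4: Surplus = 123 - 107 = 16

16


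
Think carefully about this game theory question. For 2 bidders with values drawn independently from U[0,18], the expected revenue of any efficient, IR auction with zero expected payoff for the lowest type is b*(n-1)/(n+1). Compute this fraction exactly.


Step 1: By Revenue Equivalence, expected revenue = b*(n-1)/(n+1)
Step 2: Substituting n = 2, b = 18
Step 3: Revenue = 18*(2-1)/(2+1) = 18*1/3
Step 4: Revenue = 18/3 = 6

6


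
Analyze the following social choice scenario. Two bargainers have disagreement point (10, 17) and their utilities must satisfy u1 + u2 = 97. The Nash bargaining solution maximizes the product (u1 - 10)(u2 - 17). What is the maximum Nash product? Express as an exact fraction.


Step 1: The Nash solution splits surplus symmetrically above the disagreement point
Step 2: u1 = (total + d1 - d2)/2 = (97 + 10 - 17)/2 = 45
Step 3: u2 = (total - d1 + d2)/2 = (97 - 10 + 17)/2 = 52
Step 4: Nash product = (45 - 10) * (52 - 17)
Step 5: = 35 * 35 = 1225

1225


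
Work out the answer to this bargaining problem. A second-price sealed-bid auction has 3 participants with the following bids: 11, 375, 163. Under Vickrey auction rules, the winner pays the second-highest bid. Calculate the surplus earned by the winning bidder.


Step 1: Sort bids in descending order: 375, 163, 11
Step 2: The winning bid is the highest: 375
Step 3: The payment equals the second-highest bid: 163
Step 4: Surplus = winner's bid - payment = 375 - 163 = 212

212


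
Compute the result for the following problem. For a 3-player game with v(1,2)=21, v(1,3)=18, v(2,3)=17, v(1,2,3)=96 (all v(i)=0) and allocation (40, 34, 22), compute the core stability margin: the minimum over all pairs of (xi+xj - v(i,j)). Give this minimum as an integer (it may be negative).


Step 1: Slack for coalition (1,2): x1+x2 - v12 = 74 - 21 = 53
Step 2: Slack for coalition (1,3): x1+x3 - v13 = 62 - 18 = 44
Step 3: Slack for coalition (2,3): x2+x3 - v23 = 56 - 17 = 39
Step 4: Minimum slack = min(53, 44, 39) = 39, attained by (2,3); no pair can gain by deviating, so the allocation is in the core

39


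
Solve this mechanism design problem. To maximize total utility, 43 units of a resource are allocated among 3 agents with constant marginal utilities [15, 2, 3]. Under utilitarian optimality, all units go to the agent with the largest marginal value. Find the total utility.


Step 1: The marginal utilities are [15, 2, 3]
Step 2: The highest marginal utility is 15
Step 3: All 43 units go to that agent
Step 4: Total utility = 15 * 43 = 645

645


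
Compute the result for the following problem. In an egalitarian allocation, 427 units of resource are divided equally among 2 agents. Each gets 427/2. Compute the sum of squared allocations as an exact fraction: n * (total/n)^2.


Step 1: Each agent's share = 427/2
Step 2: Square of each share = (427/2)^2 = 182329/4
Step 3: Sum of squares = 2 * 182329/4 = 182329/2

182329/2


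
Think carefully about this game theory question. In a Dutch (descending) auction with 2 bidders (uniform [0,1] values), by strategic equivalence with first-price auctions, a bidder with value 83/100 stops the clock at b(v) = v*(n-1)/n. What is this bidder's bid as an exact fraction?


Step 1: Dutch auctions are strategically equivalent to first-price auctions
Step 2: The equilibrium bid is b(v) = v*(n-1)/n
Step 3: b = 83/100 * 1/2
Step 4: b = 83/200

83/200


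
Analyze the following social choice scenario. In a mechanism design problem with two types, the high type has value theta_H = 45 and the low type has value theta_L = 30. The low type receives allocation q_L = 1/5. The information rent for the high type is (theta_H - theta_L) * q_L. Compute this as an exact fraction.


Step 1: theta_H - theta_L = 45 - 30 = 15
Step 2: Information rent = (theta_H - theta_L) * q_L
Step 3: = 15 * 1/5
Step 4: = 3

3


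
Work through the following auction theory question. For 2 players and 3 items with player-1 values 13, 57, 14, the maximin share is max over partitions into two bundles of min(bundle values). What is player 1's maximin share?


Step 1: Item values = 13, 57, 14
Step 2: Enumerate all 2-bundle partitions and take the smaller bundle:
  Partition 1: {13} vs {57,14} -> bundles 13, 71; min = 13
  Partition 2: {57} vs {13,14} -> bundles 57, 27; min = 27
  Partition 3: {14} vs {13,57} -> bundles 14, 70; min = 14
Step 3: MMS = max(13, 27, 14) = 27

27


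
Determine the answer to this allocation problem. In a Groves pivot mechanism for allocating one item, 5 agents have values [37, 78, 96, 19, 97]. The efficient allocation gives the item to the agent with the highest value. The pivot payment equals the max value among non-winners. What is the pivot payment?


Step 1: The efficient winner is agent 4 with value 97
Step 2: Other agents' values: [37, 78, 96, 19]
Step 3: Pivot payment = max(others) = 96
Step 4: The winner pays 96

96


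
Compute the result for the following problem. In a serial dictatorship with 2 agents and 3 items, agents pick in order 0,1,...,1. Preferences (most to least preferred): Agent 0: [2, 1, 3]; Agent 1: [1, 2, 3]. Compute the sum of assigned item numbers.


Step 1: Agent 0 picks item 2
Step 2: Agent 1 picks item 1
Step 3: Sum = 2 + 1 = 3

3


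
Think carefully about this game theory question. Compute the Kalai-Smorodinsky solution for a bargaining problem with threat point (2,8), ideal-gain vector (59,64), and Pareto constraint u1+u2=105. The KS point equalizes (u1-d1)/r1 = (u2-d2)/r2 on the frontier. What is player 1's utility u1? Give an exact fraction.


Step 1: At the KS point, (u1-d1)/r1 = (u2-d2)/r2 = t and u1+u2 = 105
Step 2: u1 = d1 + r1*t and u2 = d2 + r2*t, so (d1 + r1*t) + (d2 + r2*t) = 105
Step 3: t = (105 - 2 - 8)/(59 + 64) = 95/123
Step 4: u1 = d1 + r1*t = 2 + 59 * 95/123 = 5851/123
Step 5: (Check: u2 = d2 + r2*t = 7064/123; u1+u2 = 5851/123 + 7064/123 = 105, on the frontier.)

5851/123


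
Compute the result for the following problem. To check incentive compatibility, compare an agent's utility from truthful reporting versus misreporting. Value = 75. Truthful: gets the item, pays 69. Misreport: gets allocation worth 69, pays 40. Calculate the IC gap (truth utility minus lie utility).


Step 1: U(truth) = value - payment = 75 - 69 = 6
Step 2: U(lie) = allocation - payment = 69 - 40 = 29
Step 3: IC gap = 6 - 29 = -23

-23


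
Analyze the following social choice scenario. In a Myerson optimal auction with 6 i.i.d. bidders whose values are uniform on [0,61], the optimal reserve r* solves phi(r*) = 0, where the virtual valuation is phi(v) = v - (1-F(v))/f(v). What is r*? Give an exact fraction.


Step 1: For U[0,61], F(v) = v/61 and f(v) = 1/61
Step 2: phi(v) = v - (1 - v/61)/(1/61) = v - (61 - v) = 2v - 61
Step 3: Set phi(r*) = 0: 2r* - 61 = 0
Step 4: r* = 61/2 (the number of bidders n = 6 does not enter)

61/2


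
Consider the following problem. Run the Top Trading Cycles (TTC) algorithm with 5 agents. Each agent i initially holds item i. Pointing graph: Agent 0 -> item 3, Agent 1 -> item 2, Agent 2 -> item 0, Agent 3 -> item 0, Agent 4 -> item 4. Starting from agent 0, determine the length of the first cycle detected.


Step 1: Trace the pointer graph from agent 0: 0 -> 3 -> 0
Step 2: A cycle is detected when we revisit agent 0
Step 3: The cycle is: 0 -> 3 -> 0
Step 4: Cycle length = 2

2
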